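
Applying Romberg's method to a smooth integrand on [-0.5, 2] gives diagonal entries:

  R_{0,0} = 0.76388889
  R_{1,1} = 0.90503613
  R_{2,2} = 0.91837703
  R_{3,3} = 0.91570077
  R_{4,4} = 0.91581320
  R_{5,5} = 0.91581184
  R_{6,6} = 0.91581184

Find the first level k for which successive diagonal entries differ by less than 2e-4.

k = 4

|R_{1,1} − R_{0,0}| = 0.14114724 ≥ 2e-4
|R_{2,2} − R_{1,1}| = 0.01334090 ≥ 2e-4
|R_{3,3} − R_{2,2}| = 0.00267626 ≥ 2e-4
|R_{4,4} − R_{3,3}| = 0.00011243 < 2e-4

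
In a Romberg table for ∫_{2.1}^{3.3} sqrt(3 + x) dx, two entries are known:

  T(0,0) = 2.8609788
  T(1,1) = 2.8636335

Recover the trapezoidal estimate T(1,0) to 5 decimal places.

From T(1,1) = (4·T(1,0) − T(0,0))/3, solve for T(1,0):
4·T(1,0) = 3·2.8636335 + 2.8609788 = 11.4518793
T(1,0) = 2.8629698

2.86297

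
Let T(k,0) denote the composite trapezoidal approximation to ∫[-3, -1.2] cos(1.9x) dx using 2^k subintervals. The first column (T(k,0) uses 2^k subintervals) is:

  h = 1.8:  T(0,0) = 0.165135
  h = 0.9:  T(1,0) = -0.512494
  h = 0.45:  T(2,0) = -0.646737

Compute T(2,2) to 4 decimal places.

-0.6884

T(1,1) = (4·(-0.512494) − 0.165135) / 3 = -0.738370
T(2,1) = -0.646737 + (-0.646737 − (-0.512494))/3 = -0.691485
T(2,2) = -0.691485 + (-0.691485 − (-0.738370))/15 = -0.688359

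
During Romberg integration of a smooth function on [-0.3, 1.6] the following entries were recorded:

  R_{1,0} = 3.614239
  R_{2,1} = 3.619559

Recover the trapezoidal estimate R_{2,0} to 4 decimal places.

From R_{2,1} = (4·R_{2,0} − R_{1,0})/3, solve for R_{2,0}:
4·R_{2,0} = 3·3.619559 + 3.614239 = 14.472916
R_{2,0} = 3.618229

3.6182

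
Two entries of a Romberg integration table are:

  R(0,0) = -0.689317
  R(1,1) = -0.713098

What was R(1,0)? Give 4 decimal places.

-0.7072

From R(1,1) = (4·R(1,0) − R(0,0))/3, solve for R(1,0):
4·R(1,0) = 3·(-0.713098) + (-0.689317) = -2.828611
R(1,0) = -0.707153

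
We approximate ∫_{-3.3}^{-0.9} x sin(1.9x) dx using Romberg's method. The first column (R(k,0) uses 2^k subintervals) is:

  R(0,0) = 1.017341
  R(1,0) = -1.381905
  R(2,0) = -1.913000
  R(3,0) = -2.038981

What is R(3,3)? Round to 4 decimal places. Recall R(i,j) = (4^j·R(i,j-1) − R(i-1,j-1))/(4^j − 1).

-2.0803

Richardson extrapolation on the trapezoidal column (denominator 4−1=3):
R(1,1) = -1.381905 + (-1.381905 − 1.017341)/3 = -2.181654
R(2,1) = (4·(-1.913000) − (-1.381905)) / 3 = -2.090032
R(3,1) = -2.038981 + (-2.038981 − (-1.913000))/3 = -2.080975
R(2,2) = -2.090032 + (-2.090032 − (-2.181654))/15 = -2.083924
R(3,2) = -2.080975 + (-2.080975 − (-2.090032))/15 = -2.080371
R(3,3) = (64·(-2.080371) − (-2.083924)) / 63 = -2.080315
(Column j=1 coincides with Simpson's rule on the same nodes.)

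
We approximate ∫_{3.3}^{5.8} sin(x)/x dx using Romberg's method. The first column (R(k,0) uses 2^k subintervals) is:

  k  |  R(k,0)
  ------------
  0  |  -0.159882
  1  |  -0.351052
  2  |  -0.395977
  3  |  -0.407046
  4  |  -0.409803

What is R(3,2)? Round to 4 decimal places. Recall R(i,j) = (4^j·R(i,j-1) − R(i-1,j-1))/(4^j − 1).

-0.4107

Richardson extrapolation on the trapezoidal column (denominator 4−1=3):
R(2,1) = -0.395977 + (-0.395977 − (-0.351052))/3 = -0.410952
R(3,1) = -0.407046 + (-0.407046 − (-0.395977))/3 = -0.410736
R(3,2) = -0.410736 + (-0.410736 − (-0.410952))/15 = -0.410722
(Column j=1 coincides with Simpson's rule on the same nodes.)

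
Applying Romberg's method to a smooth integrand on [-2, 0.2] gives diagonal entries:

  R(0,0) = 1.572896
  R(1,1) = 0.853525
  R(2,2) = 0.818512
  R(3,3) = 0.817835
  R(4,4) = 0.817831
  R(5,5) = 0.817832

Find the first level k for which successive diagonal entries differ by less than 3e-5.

|R(1,1) − R(0,0)| = 0.719371 ≥ 3e-5
|R(2,2) − R(1,1)| = 0.035013 ≥ 3e-5
|R(3,3) − R(2,2)| = 0.000677 ≥ 3e-5
|R(4,4) − R(3,3)| = 0.000004 < 3e-5

k = 4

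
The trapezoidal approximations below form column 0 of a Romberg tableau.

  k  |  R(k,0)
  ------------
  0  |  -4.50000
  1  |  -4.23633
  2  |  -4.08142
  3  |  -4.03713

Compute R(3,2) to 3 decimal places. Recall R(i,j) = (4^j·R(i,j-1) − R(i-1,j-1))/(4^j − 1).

Richardson extrapolation on the trapezoidal column (denominator 4−1=3):
R(2,1) = (4·(-4.08142) − (-4.23633)) / 3 = -4.02978
R(3,1) = -4.03713 + (-4.03713 − (-4.08142))/3 = -4.02237
R(3,2) = (16·(-4.02237) − (-4.02978)) / 15 = -4.02188

-4.022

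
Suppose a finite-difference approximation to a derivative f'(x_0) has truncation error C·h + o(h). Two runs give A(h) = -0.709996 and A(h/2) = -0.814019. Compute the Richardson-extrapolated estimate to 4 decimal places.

Extrapolated value = (2·A(h/2) − A(h)) / (2 − 1)
= (2·(-0.814019) − (-0.709996)) / 1
= -0.918042 / 1 = -0.918042

-0.9180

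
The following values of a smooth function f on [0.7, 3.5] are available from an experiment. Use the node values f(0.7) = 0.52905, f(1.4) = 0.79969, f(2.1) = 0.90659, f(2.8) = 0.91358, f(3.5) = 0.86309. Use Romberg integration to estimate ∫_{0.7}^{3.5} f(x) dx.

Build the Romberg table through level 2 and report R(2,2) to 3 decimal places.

2.347

R(0,0) (trapezoid, 1 panel, h=2.8000): 1.94900
R(1,0) (trapezoid, 2 panels, h=1.4000): 2.24372
R(2,0) (trapezoid, 4 panels, h=0.7000): 2.32115
R(1,1) = 2.24372 + (2.24372 − 1.94900)/3 = 2.34196
R(2,1) = 2.32115 + (2.32115 − 2.24372)/3 = 2.34696
R(2,2) = 2.34696 + (2.34696 − 2.34196)/15 = 2.34729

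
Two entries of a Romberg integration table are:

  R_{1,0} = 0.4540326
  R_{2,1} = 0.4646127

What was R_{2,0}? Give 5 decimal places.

From R_{2,1} = (4·R_{2,0} − R_{1,0})/3, solve for R_{2,0}:
4·R_{2,0} = 3·0.4646127 + 0.4540326 = 1.8478707
R_{2,0} = 0.4619677

0.46197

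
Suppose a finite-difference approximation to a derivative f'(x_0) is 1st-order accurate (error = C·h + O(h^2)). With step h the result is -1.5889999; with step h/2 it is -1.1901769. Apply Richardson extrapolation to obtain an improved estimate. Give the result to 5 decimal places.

-0.79135

Extrapolated value = (2·A(h/2) − A(h)) / (2 − 1)
= (2·(-1.1901769) − (-1.5889999)) / 1
= -0.7913539 / 1 = -0.7913539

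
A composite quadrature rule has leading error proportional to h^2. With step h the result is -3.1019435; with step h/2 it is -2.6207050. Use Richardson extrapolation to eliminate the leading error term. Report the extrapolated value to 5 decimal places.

-2.46029

The leading error scales as h^2; refining by a factor of 2 reduces it by 2^2 = 4.
Extrapolated value = (4·A(h/2) − A(h)) / (4 − 1)
= (4·(-2.6207050) − (-3.1019435)) / 3
= -7.3808765 / 3 = -2.4602922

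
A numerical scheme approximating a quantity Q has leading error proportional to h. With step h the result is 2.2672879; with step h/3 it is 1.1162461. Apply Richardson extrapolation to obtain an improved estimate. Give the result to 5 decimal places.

The leading error scales as h; refining by a factor of 3 reduces it by 3^1 = 3.
Extrapolated value = (3·A(h/3) − A(h)) / (3 − 1)
= (3·1.1162461 − 2.2672879) / 2
= 1.0814504 / 2 = 0.5407252

0.54073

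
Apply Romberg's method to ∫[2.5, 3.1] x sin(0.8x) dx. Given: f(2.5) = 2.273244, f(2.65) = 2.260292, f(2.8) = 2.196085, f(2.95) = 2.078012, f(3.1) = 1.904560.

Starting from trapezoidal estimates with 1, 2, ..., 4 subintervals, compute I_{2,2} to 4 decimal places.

1.2962

I_{0,0} (trapezoid, 1 panel, h=0.6000): 1.253341
I_{1,0} (trapezoid, 2 panels, h=0.3000): 1.285496
I_{2,0} (trapezoid, 4 panels, h=0.1500): 1.293494
I_{1,1} = 1.285496 + (1.285496 − 1.253341)/3 = 1.296214
I_{2,1} = 1.293494 + (1.293494 − 1.285496)/3 = 1.296160
I_{2,2} = 1.296160 + (1.296160 − 1.296214)/15 = 1.296156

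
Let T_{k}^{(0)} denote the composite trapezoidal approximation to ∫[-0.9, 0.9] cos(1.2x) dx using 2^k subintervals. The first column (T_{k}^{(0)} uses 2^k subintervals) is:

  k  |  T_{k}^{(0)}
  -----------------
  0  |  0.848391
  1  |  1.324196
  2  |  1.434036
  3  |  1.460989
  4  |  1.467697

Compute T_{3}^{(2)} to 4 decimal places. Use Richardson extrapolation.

1.4699

Richardson extrapolation on the trapezoidal column (denominator 4−1=3):
T_{2}^{(1)} = (4·1.434036 − 1.324196) / 3 = 1.470649
T_{3}^{(1)} = (4·1.460989 − 1.434036) / 3 = 1.469973
T_{3}^{(2)} = (16·1.469973 − 1.470649) / 15 = 1.469928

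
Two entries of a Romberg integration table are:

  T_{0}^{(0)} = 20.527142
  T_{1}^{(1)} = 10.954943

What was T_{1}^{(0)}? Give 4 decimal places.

13.3480

From T_{1}^{(1)} = (4·T_{1}^{(0)} − T_{0}^{(0)})/3, solve for T_{1}^{(0)}:
4·T_{1}^{(0)} = 3·10.954943 + 20.527142 = 53.391971
T_{1}^{(0)} = 13.347993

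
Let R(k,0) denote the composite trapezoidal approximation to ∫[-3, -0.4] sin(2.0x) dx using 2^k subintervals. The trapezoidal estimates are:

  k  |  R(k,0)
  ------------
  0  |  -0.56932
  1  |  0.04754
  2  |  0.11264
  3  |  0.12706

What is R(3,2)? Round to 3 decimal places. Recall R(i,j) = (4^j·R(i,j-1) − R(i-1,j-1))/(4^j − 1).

Richardson extrapolation on the trapezoidal column (denominator 4−1=3):
R(2,1) = (4·0.11264 − 0.04754) / 3 = 0.13434
R(3,1) = 0.12706 + (0.12706 − 0.11264)/3 = 0.13187
R(3,2) = 0.13187 + (0.13187 − 0.13434)/15 = 0.13171

0.132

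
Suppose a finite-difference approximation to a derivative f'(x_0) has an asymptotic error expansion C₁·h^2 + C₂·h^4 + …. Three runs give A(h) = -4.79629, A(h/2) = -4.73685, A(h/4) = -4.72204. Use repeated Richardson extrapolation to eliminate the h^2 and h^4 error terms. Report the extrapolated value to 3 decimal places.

-4.717

First eliminate the h^2 term (factor 2^2 = 4):
  B₁ = (4·(-4.73685) − (-4.79629))/3 = -4.71704
  B₂ = (4·(-4.72204) − (-4.73685))/3 = -4.71710
Then eliminate the h^4 term (factor 2^4 = 16):
  (16·(-4.71710) − (-4.71704))/15 = -4.71710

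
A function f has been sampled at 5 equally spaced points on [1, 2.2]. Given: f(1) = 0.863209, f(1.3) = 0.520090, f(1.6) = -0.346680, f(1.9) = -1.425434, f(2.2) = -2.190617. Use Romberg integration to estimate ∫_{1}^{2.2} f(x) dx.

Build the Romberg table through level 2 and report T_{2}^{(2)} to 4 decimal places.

T_{0}^{(0)} (trapezoid, 1 panel, h=1.2000): -0.796445
T_{1}^{(0)} (trapezoid, 2 panels, h=0.6000): -0.606230
T_{2}^{(0)} (trapezoid, 4 panels, h=0.3000): -0.574718
T_{1}^{(1)} = -0.606230 + (-0.606230 − (-0.796445))/3 = -0.542825
T_{2}^{(1)} = -0.574718 + (-0.574718 − (-0.606230))/3 = -0.564214
T_{2}^{(2)} = -0.564214 + (-0.564214 − (-0.542825))/15 = -0.565640

-0.5656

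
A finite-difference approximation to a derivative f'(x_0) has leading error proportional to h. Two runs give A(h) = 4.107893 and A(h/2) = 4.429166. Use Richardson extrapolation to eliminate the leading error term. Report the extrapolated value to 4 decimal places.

4.7504

The leading error scales as h; refining by a factor of 2 reduces it by 2^1 = 2.
Extrapolated value = (2·A(h/2) − A(h)) / (2 − 1)
= (2·4.429166 − 4.107893) / 1
= 4.750439 / 1 = 4.750439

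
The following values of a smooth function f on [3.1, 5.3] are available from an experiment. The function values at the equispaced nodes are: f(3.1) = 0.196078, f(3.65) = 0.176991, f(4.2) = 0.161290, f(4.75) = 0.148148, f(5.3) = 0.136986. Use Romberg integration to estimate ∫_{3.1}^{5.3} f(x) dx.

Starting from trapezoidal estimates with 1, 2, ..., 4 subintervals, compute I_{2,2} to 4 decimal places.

I_{0,0} (trapezoid, 1 panel, h=2.2000): 0.366370
I_{1,0} (trapezoid, 2 panels, h=1.1000): 0.360604
I_{2,0} (trapezoid, 4 panels, h=0.5500): 0.359129
I_{1,1} = 0.360604 + (0.360604 − 0.366370)/3 = 0.358682
I_{2,1} = 0.359129 + (0.359129 − 0.360604)/3 = 0.358637
I_{2,2} = 0.358637 + (0.358637 − 0.358682)/15 = 0.358634

0.3586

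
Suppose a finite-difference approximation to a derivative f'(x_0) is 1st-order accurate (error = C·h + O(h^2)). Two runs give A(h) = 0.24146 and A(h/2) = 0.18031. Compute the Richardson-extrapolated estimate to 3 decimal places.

The leading error scales as h; refining by a factor of 2 reduces it by 2^1 = 2.
Extrapolated value = (2·A(h/2) − A(h)) / (2 − 1)
= (2·0.18031 − 0.24146) / 1
= 0.11916 / 1 = 0.11916

0.119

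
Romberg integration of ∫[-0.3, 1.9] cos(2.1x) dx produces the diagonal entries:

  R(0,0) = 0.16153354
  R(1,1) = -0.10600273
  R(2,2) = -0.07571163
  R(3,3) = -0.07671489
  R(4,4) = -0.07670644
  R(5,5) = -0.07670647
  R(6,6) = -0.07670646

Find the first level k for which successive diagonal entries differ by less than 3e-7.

|R(1,1) − R(0,0)| = 0.26753627 ≥ 3e-7
|R(2,2) − R(1,1)| = 0.03029110 ≥ 3e-7
|R(3,3) − R(2,2)| = 0.00100326 ≥ 3e-7
|R(4,4) − R(3,3)| = 0.00000845 ≥ 3e-7
|R(5,5) − R(4,4)| = 0.00000003 < 3e-7

k = 5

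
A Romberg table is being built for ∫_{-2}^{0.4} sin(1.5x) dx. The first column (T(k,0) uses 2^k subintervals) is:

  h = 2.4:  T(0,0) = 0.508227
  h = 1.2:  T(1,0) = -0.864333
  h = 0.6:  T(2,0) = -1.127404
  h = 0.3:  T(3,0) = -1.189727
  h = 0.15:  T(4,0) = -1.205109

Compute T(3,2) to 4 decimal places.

Richardson extrapolation on the trapezoidal column (denominator 4−1=3):
T(2,1) = (4·(-1.127404) − (-0.864333)) / 3 = -1.215094
T(3,1) = -1.189727 + (-1.189727 − (-1.127404))/3 = -1.210501
T(3,2) = -1.210501 + (-1.210501 − (-1.215094))/15 = -1.210195

-1.2102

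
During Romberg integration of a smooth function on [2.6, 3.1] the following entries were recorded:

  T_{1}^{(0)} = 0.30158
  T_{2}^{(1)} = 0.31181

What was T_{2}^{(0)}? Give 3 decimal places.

0.309

From T_{2}^{(1)} = (4·T_{2}^{(0)} − T_{1}^{(0)})/3, solve for T_{2}^{(0)}:
4·T_{2}^{(0)} = 3·0.31181 + 0.30158 = 1.23701
T_{2}^{(0)} = 0.30925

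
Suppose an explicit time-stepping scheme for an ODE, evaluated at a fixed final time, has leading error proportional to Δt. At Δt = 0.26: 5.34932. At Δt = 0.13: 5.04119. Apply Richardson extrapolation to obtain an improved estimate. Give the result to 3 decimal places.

4.733

The leading error scales as Δt; refining by a factor of 2 reduces it by 2^1 = 2.
Extrapolated value = (2·A(Δt/2) − A(Δt)) / (2 − 1)
= (2·5.04119 − 5.34932) / 1
= 4.73306 / 1 = 4.73306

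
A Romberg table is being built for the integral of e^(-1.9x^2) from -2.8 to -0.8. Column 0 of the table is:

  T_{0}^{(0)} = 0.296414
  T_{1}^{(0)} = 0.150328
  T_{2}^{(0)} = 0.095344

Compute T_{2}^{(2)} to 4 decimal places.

T_{1}^{(1)} = (4·0.150328 − 0.296414) / 3 = 0.101633
T_{2}^{(1)} = 0.095344 + (0.095344 − 0.150328)/3 = 0.077016
T_{2}^{(2)} = (16·0.077016 − 0.101633) / 15 = 0.075375

0.0754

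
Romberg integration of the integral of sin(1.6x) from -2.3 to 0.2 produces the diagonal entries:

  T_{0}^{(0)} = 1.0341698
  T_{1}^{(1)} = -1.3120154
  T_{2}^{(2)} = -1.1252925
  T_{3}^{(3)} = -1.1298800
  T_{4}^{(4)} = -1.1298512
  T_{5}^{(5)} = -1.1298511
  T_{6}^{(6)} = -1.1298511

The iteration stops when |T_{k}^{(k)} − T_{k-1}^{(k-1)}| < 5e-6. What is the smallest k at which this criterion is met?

|T_{1}^{(1)} − T_{0}^{(0)}| = 2.3461852 ≥ 5e-6
|T_{2}^{(2)} − T_{1}^{(1)}| = 0.1867229 ≥ 5e-6
|T_{3}^{(3)} − T_{2}^{(2)}| = 0.0045875 ≥ 5e-6
|T_{4}^{(4)} − T_{3}^{(3)}| = 0.0000288 ≥ 5e-6
|T_{5}^{(5)} − T_{4}^{(4)}| = 0.0000001 < 5e-6

k = 5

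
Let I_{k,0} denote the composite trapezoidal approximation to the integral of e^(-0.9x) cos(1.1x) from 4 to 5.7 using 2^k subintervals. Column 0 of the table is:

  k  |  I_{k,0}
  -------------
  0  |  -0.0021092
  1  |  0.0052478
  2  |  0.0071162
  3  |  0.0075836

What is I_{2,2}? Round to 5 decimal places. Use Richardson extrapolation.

Richardson extrapolation on the trapezoidal column (denominator 4−1=3):
I_{1,1} = (4·0.0052478 − (-0.0021092)) / 3 = 0.0077001
I_{2,1} = 0.0071162 + (0.0071162 − 0.0052478)/3 = 0.0077390
I_{2,2} = (16·0.0077390 − 0.0077001) / 15 = 0.0077416

0.00774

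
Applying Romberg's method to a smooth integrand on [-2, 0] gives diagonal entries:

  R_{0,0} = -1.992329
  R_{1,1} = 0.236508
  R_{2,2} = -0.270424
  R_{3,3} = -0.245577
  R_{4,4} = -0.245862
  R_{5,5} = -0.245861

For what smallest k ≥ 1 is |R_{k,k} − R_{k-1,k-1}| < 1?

k = 2

|R_{1,1} − R_{0,0}| = 2.228837 ≥ 1
|R_{2,2} − R_{1,1}| = 0.506932 < 1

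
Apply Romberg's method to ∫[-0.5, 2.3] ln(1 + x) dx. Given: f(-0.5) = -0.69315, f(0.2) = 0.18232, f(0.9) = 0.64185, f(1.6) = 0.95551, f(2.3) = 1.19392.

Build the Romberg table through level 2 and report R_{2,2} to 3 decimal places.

R_{0,0} (trapezoid, 1 panel, h=2.8000): 0.70108
R_{1,0} (trapezoid, 2 panels, h=1.4000): 1.24913
R_{2,0} (trapezoid, 4 panels, h=0.7000): 1.42105
R_{1,1} = 1.24913 + (1.24913 − 0.70108)/3 = 1.43181
R_{2,1} = 1.42105 + (1.42105 − 1.24913)/3 = 1.47836
R_{2,2} = 1.47836 + (1.47836 − 1.43181)/15 = 1.48146

1.481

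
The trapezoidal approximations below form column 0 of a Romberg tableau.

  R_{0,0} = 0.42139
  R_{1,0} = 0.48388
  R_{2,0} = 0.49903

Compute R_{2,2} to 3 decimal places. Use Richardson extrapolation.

Richardson extrapolation on the trapezoidal column (denominator 4−1=3):
R_{1,1} = 0.48388 + (0.48388 − 0.42139)/3 = 0.50471
R_{2,1} = 0.49903 + (0.49903 − 0.48388)/3 = 0.50408
R_{2,2} = 0.50408 + (0.50408 − 0.50471)/15 = 0.50404

0.504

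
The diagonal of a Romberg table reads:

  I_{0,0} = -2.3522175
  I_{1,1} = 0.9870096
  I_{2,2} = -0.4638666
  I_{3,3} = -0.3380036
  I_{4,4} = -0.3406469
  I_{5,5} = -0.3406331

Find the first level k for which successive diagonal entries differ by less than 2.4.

|I_{1,1} − I_{0,0}| = 3.3392271 ≥ 2.4
|I_{2,2} − I_{1,1}| = 1.4508762 < 2.4

k = 2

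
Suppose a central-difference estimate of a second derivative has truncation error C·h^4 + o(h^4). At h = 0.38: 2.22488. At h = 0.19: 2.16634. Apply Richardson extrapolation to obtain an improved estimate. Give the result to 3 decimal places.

The leading error scales as h^4; refining by a factor of 2 reduces it by 2^4 = 16.
Extrapolated value = (16·A(h/2) − A(h)) / (16 − 1)
= (16·2.16634 − 2.22488) / 15
= 32.43656 / 15 = 2.16244

2.162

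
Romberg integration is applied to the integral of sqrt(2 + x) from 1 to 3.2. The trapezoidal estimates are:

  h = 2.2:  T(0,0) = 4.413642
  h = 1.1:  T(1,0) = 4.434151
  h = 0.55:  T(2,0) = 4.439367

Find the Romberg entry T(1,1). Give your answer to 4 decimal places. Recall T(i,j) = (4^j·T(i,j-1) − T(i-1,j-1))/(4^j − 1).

4.4410

T(1,1) = 4.434151 + (4.434151 − 4.413642)/3 = 4.440987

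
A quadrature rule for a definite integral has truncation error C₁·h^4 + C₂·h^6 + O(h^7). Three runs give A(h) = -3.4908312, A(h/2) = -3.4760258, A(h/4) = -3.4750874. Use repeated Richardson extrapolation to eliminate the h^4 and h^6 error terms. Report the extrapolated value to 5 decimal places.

First eliminate the h^4 term (factor 2^4 = 16):
  B₁ = (16·(-3.4760258) − (-3.4908312))/15 = -3.4750388
  B₂ = (16·(-3.4750874) − (-3.4760258))/15 = -3.4750248
Then eliminate the h^6 term (factor 2^6 = 64):
  (64·(-3.4750248) − (-3.4750388))/63 = -3.4750246

-3.47502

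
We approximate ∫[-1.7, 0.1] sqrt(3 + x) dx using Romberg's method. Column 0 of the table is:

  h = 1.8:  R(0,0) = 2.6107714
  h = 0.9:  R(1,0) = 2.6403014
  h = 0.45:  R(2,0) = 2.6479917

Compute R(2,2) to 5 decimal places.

2.65058

Richardson extrapolation on the trapezoidal column (denominator 4−1=3):
R(1,1) = (4·2.6403014 − 2.6107714) / 3 = 2.6501447
R(2,1) = (4·2.6479917 − 2.6403014) / 3 = 2.6505551
R(2,2) = (16·2.6505551 − 2.6501447) / 15 = 2.6505825
(Column j=1 coincides with Simpson's rule on the same nodes.)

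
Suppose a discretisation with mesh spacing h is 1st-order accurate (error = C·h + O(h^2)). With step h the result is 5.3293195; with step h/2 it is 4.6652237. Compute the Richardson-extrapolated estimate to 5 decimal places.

The leading error scales as h; refining by a factor of 2 reduces it by 2^1 = 2.
Extrapolated value = (2·A(h/2) − A(h)) / (2 − 1)
= (2·4.6652237 − 5.3293195) / 1
= 4.0011279 / 1 = 4.0011279

4.00113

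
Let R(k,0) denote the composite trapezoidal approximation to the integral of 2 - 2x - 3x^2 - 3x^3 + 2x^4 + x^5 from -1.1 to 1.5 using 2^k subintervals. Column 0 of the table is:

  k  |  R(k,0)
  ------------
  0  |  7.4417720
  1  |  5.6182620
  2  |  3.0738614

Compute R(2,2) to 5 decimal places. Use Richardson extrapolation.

R(1,1) = (4·5.6182620 − 7.4417720) / 3 = 5.0104253
R(2,1) = (4·3.0738614 − 5.6182620) / 3 = 2.2257279
R(2,2) = 2.2257279 + (2.2257279 − 5.0104253)/15 = 2.0400814

2.04008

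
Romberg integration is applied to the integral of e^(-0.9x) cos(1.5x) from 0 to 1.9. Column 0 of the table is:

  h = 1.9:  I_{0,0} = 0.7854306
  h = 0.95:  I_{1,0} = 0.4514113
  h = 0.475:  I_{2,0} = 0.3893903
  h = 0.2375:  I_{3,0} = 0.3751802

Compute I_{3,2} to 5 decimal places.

0.37056

Richardson extrapolation on the trapezoidal column (denominator 4−1=3):
I_{2,1} = (4·0.3893903 − 0.4514113) / 3 = 0.3687166
I_{3,1} = 0.3751802 + (0.3751802 − 0.3893903)/3 = 0.3704435
I_{3,2} = 0.3704435 + (0.3704435 − 0.3687166)/15 = 0.3705586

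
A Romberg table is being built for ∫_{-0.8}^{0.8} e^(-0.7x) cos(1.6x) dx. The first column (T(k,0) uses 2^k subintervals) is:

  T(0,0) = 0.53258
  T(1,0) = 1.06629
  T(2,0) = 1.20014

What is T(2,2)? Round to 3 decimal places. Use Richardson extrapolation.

1.245

T(1,1) = (4·1.06629 − 0.53258) / 3 = 1.24419
T(2,1) = (4·1.20014 − 1.06629) / 3 = 1.24476
T(2,2) = 1.24476 + (1.24476 − 1.24419)/15 = 1.24480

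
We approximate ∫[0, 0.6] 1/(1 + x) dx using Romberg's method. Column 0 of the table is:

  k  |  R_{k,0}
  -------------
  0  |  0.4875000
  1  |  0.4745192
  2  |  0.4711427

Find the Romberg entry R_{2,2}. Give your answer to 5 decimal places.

0.47001

Richardson extrapolation on the trapezoidal column (denominator 4−1=3):
R_{1,1} = 0.4745192 + (0.4745192 − 0.4875000)/3 = 0.4701923
R_{2,1} = 0.4711427 + (0.4711427 − 0.4745192)/3 = 0.4700172
R_{2,2} = 0.4700172 + (0.4700172 − 0.4701923)/15 = 0.4700055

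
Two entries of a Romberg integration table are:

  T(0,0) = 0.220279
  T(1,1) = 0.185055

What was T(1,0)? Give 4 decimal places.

0.1939

From T(1,1) = (4·T(1,0) − T(0,0))/3, solve for T(1,0):
4·T(1,0) = 3·0.185055 + 0.220279 = 0.775444
T(1,0) = 0.193861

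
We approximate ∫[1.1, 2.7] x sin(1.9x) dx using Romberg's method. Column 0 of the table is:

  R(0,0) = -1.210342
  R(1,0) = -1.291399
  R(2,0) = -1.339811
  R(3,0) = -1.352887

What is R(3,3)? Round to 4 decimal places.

-1.3573

R(1,1) = -1.291399 + (-1.291399 − (-1.210342))/3 = -1.318418
R(2,1) = -1.339811 + (-1.339811 − (-1.291399))/3 = -1.355948
R(3,1) = -1.352887 + (-1.352887 − (-1.339811))/3 = -1.357246
R(2,2) = -1.355948 + (-1.355948 − (-1.318418))/15 = -1.358450
R(3,2) = (16·(-1.357246) − (-1.355948)) / 15 = -1.357333
R(3,3) = (64·(-1.357333) − (-1.358450)) / 63 = -1.357315
(Column j=1 coincides with Simpson's rule on the same nodes.)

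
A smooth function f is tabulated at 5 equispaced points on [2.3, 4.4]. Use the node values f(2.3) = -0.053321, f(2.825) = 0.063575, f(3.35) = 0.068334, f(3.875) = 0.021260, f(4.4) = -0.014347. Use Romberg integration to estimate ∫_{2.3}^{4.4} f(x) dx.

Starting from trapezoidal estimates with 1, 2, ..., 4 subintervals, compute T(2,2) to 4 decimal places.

T(0,0) (trapezoid, 1 panel, h=2.1000): -0.071051
T(1,0) (trapezoid, 2 panels, h=1.0500): 0.036225
T(2,0) (trapezoid, 4 panels, h=0.5250): 0.062651
T(1,1) = 0.036225 + (0.036225 − (-0.071051))/3 = 0.071984
T(2,1) = 0.062651 + (0.062651 − 0.036225)/3 = 0.071460
T(2,2) = 0.071460 + (0.071460 − 0.071984)/15 = 0.071425

0.0714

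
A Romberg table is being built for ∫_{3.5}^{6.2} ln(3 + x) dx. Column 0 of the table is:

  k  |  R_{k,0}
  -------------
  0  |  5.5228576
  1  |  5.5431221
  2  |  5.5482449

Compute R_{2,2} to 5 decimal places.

R_{1,1} = (4·5.5431221 − 5.5228576) / 3 = 5.5498769
R_{2,1} = 5.5482449 + (5.5482449 − 5.5431221)/3 = 5.5499525
R_{2,2} = (16·5.5499525 − 5.5498769) / 15 = 5.5499575

5.54996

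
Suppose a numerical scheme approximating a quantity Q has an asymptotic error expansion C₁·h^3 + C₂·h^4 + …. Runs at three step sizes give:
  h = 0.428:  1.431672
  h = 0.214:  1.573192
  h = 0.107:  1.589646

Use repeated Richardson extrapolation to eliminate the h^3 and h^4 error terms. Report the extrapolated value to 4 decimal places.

1.5919

First eliminate the h^3 term (factor 2^3 = 8):
  B₁ = (8·1.573192 − 1.431672)/7 = 1.593409
  B₂ = (8·1.589646 − 1.573192)/7 = 1.591997
Then eliminate the h^4 term (factor 2^4 = 16):
  (16·1.591997 − 1.593409)/15 = 1.591903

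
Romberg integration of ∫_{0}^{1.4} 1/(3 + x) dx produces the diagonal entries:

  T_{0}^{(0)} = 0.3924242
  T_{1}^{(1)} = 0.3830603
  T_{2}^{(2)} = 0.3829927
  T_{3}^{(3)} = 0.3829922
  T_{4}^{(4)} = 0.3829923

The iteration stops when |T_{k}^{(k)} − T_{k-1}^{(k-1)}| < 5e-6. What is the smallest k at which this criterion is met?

k = 3

|T_{1}^{(1)} − T_{0}^{(0)}| = 0.0093639 ≥ 5e-6
|T_{2}^{(2)} − T_{1}^{(1)}| = 0.0000676 ≥ 5e-6
|T_{3}^{(3)} − T_{2}^{(2)}| = 0.0000005 < 5e-6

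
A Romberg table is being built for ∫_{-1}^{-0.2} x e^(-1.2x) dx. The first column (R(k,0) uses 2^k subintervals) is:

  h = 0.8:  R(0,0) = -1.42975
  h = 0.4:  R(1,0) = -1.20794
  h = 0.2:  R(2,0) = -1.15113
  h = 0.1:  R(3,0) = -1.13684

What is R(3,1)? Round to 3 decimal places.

R(3,1) = (4·(-1.13684) − (-1.15113)) / 3 = -1.13208

-1.132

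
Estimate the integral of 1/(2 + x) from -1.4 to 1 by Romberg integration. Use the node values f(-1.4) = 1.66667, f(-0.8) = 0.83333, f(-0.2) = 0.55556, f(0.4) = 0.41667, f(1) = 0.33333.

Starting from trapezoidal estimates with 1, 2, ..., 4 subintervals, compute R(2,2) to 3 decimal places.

1.618

R(0,0) (trapezoid, 1 panel, h=2.4000): 2.40000
R(1,0) (trapezoid, 2 panels, h=1.2000): 1.86667
R(2,0) (trapezoid, 4 panels, h=0.6000): 1.68334
R(1,1) = 1.86667 + (1.86667 − 2.40000)/3 = 1.68889
R(2,1) = 1.68334 + (1.68334 − 1.86667)/3 = 1.62223
R(2,2) = 1.62223 + (1.62223 − 1.68889)/15 = 1.61779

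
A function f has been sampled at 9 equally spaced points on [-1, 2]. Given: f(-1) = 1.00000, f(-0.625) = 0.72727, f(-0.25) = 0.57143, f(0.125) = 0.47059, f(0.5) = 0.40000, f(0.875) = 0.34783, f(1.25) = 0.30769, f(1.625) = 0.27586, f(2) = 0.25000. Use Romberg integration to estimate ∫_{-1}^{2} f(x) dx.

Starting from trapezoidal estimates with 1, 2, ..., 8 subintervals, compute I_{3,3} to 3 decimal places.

I_{0,0} (trapezoid, 1 panel, h=3.0000): 1.87500
I_{1,0} (trapezoid, 2 panels, h=1.5000): 1.53750
I_{2,0} (trapezoid, 4 panels, h=0.7500): 1.42809
I_{3,0} (trapezoid, 8 panels, h=0.3750): 1.39713
I_{1,1} = 1.53750 + (1.53750 − 1.87500)/3 = 1.42500
I_{2,1} = 1.42809 + (1.42809 − 1.53750)/3 = 1.39162
I_{3,1} = 1.39713 + (1.39713 − 1.42809)/3 = 1.38681
I_{2,2} = 1.39162 + (1.39162 − 1.42500)/15 = 1.38939
I_{3,2} = 1.38681 + (1.38681 − 1.39162)/15 = 1.38649
I_{3,3} = 1.38649 + (1.38649 − 1.38939)/63 = 1.38644

1.386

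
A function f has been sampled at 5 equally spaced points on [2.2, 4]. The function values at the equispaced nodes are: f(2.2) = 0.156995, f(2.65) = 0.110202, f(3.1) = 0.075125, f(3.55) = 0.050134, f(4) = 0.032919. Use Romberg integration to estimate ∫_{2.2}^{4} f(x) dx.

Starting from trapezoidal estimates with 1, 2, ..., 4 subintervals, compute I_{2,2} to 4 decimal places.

0.1472

I_{0,0} (trapezoid, 1 panel, h=1.8000): 0.170923
I_{1,0} (trapezoid, 2 panels, h=0.9000): 0.153074
I_{2,0} (trapezoid, 4 panels, h=0.4500): 0.148688
I_{1,1} = 0.153074 + (0.153074 − 0.170923)/3 = 0.147124
I_{2,1} = 0.148688 + (0.148688 − 0.153074)/3 = 0.147226
I_{2,2} = 0.147226 + (0.147226 − 0.147124)/15 = 0.147233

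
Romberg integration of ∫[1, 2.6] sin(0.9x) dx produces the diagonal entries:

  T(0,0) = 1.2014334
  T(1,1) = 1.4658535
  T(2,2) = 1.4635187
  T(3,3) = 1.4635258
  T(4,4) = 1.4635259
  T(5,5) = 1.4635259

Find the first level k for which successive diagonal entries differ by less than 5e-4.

|T(1,1) − T(0,0)| = 0.2644201 ≥ 5e-4
|T(2,2) − T(1,1)| = 0.0023348 ≥ 5e-4
|T(3,3) − T(2,2)| = 0.0000071 < 5e-4

k = 3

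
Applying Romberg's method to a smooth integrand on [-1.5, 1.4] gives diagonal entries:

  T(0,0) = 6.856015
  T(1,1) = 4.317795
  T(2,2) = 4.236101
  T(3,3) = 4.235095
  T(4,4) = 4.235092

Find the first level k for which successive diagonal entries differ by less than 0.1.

|T(1,1) − T(0,0)| = 2.538220 ≥ 0.1
|T(2,2) − T(1,1)| = 0.081694 < 0.1

k = 2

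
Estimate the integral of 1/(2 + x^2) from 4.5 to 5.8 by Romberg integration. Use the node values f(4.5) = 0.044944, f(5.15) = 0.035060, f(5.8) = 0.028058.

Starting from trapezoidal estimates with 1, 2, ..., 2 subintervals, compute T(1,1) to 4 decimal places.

T(0,0) (trapezoid, 1 panel, h=1.3000): 0.047451
T(1,0) (trapezoid, 2 panels, h=0.6500): 0.046515
T(1,1) = 0.046515 + (0.046515 − 0.047451)/3 = 0.046203

0.0462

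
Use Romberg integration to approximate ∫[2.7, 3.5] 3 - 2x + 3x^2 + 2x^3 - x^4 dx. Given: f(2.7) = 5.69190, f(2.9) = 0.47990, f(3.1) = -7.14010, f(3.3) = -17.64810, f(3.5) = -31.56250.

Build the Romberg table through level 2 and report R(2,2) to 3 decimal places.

-7.255

R(0,0) (trapezoid, 1 panel, h=0.8000): -10.34824
R(1,0) (trapezoid, 2 panels, h=0.4000): -8.03016
R(2,0) (trapezoid, 4 panels, h=0.2000): -7.44872
R(1,1) = -8.03016 + (-8.03016 − (-10.34824))/3 = -7.25747
R(2,1) = -7.44872 + (-7.44872 − (-8.03016))/3 = -7.25491
R(2,2) = -7.25491 + (-7.25491 − (-7.25747))/15 = -7.25474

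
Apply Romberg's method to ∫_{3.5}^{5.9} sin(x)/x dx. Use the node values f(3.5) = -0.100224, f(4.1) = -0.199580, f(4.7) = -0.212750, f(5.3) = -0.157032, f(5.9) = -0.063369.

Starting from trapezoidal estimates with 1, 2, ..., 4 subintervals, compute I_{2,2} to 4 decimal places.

-0.4029

I_{0,0} (trapezoid, 1 panel, h=2.4000): -0.196312
I_{1,0} (trapezoid, 2 panels, h=1.2000): -0.353456
I_{2,0} (trapezoid, 4 panels, h=0.6000): -0.390695
I_{1,1} = -0.353456 + (-0.353456 − (-0.196312))/3 = -0.405837
I_{2,1} = -0.390695 + (-0.390695 − (-0.353456))/3 = -0.403108
I_{2,2} = -0.403108 + (-0.403108 − (-0.405837))/15 = -0.402926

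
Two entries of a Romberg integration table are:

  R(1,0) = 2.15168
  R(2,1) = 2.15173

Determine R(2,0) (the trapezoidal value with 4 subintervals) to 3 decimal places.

From R(2,1) = (4·R(2,0) − R(1,0))/3, solve for R(2,0):
4·R(2,0) = 3·2.15173 + 2.15168 = 8.60687
R(2,0) = 2.15172

2.152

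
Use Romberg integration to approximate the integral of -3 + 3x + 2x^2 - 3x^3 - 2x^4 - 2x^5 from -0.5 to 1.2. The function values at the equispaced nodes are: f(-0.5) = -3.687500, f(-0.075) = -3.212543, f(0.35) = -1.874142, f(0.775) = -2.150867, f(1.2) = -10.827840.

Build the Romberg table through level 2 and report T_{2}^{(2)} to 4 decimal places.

-5.5859

T_{0}^{(0)} (trapezoid, 1 panel, h=1.7000): -12.338039
T_{1}^{(0)} (trapezoid, 2 panels, h=0.8500): -7.762040
T_{2}^{(0)} (trapezoid, 4 panels, h=0.4250): -6.160469
T_{1}^{(1)} = -7.762040 + (-7.762040 − (-12.338039))/3 = -6.236707
T_{2}^{(1)} = -6.160469 + (-6.160469 − (-7.762040))/3 = -5.626612
T_{2}^{(2)} = -5.626612 + (-5.626612 − (-6.236707))/15 = -5.585939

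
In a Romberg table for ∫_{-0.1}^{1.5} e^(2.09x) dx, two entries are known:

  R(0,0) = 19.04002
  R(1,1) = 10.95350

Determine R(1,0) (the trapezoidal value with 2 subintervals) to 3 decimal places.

From R(1,1) = (4·R(1,0) − R(0,0))/3, solve for R(1,0):
4·R(1,0) = 3·10.95350 + 19.04002 = 51.90052
R(1,0) = 12.97513

12.975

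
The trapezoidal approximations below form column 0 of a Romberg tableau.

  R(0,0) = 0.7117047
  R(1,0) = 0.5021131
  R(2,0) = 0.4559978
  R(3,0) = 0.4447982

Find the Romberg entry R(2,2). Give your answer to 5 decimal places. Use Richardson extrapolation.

0.44118

R(1,1) = 0.5021131 + (0.5021131 − 0.7117047)/3 = 0.4322492
R(2,1) = (4·0.4559978 − 0.5021131) / 3 = 0.4406260
R(2,2) = (16·0.4406260 − 0.4322492) / 15 = 0.4411845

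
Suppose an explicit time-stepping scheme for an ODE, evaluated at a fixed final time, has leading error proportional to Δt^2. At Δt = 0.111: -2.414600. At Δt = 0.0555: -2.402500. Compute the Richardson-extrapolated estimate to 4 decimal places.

Extrapolated value = (4·A(Δt/2) − A(Δt)) / (4 − 1)
= (4·(-2.402500) − (-2.414600)) / 3
= -7.195400 / 3 = -2.398467

-2.3985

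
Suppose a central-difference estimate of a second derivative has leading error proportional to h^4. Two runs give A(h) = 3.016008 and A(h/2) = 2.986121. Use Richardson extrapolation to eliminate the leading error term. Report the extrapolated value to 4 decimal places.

The leading error scales as h^4; refining by a factor of 2 reduces it by 2^4 = 16.
Extrapolated value = (16·A(h/2) − A(h)) / (16 − 1)
= (16·2.986121 − 3.016008) / 15
= 44.761928 / 15 = 2.984129

2.9841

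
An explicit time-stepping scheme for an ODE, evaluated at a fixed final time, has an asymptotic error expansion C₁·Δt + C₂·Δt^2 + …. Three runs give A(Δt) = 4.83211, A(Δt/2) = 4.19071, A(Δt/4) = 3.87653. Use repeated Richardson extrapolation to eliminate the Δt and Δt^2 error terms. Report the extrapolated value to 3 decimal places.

3.567

First eliminate the Δt term (factor 2^1 = 2):
  B₁ = (2·4.19071 − 4.83211)/1 = 3.54931
  B₂ = (2·3.87653 − 4.19071)/1 = 3.56235
Then eliminate the Δt^2 term (factor 2^2 = 4):
  (4·3.56235 − 3.54931)/3 = 3.56670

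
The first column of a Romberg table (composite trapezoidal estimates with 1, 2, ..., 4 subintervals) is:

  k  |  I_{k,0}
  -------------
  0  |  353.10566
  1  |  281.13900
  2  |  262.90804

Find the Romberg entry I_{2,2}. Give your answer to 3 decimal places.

I_{1,1} = (4·281.13900 − 353.10566) / 3 = 257.15011
I_{2,1} = 262.90804 + (262.90804 − 281.13900)/3 = 256.83105
I_{2,2} = (16·256.83105 − 257.15011) / 15 = 256.80978

256.810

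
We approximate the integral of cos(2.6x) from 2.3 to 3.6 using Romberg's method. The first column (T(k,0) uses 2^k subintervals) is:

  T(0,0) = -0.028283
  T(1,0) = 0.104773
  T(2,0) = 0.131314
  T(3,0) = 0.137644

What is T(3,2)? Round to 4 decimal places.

T(2,1) = (4·0.131314 − 0.104773) / 3 = 0.140161
T(3,1) = 0.137644 + (0.137644 − 0.131314)/3 = 0.139754
T(3,2) = (16·0.139754 − 0.140161) / 15 = 0.139727

0.1397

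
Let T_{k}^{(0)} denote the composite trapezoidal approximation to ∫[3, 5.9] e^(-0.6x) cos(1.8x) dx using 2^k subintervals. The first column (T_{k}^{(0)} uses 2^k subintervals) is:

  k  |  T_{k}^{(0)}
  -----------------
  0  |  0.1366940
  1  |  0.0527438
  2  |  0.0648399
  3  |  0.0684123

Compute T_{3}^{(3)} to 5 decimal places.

Richardson extrapolation on the trapezoidal column (denominator 4−1=3):
T_{1}^{(1)} = (4·0.0527438 − 0.1366940) / 3 = 0.0247604
T_{2}^{(1)} = 0.0648399 + (0.0648399 − 0.0527438)/3 = 0.0688719
T_{3}^{(1)} = 0.0684123 + (0.0684123 − 0.0648399)/3 = 0.0696031
T_{2}^{(2)} = (16·0.0688719 − 0.0247604) / 15 = 0.0718127
T_{3}^{(2)} = (16·0.0696031 − 0.0688719) / 15 = 0.0696518
T_{3}^{(3)} = 0.0696518 + (0.0696518 − 0.0718127)/63 = 0.0696175

0.06962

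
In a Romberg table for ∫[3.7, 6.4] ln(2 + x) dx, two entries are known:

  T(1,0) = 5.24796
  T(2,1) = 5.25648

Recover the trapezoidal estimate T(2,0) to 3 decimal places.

From T(2,1) = (4·T(2,0) − T(1,0))/3, solve for T(2,0):
4·T(2,0) = 3·5.25648 + 5.24796 = 21.01740
T(2,0) = 5.25435

5.254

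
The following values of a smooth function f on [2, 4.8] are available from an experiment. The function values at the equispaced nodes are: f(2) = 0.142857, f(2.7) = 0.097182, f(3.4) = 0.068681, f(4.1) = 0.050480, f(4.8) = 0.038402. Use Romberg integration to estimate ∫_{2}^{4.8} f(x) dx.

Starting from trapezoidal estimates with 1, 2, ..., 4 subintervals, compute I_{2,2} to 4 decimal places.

0.2121

I_{0,0} (trapezoid, 1 panel, h=2.8000): 0.253763
I_{1,0} (trapezoid, 2 panels, h=1.4000): 0.223035
I_{2,0} (trapezoid, 4 panels, h=0.7000): 0.214881
I_{1,1} = 0.223035 + (0.223035 − 0.253763)/3 = 0.212792
I_{2,1} = 0.214881 + (0.214881 − 0.223035)/3 = 0.212163
I_{2,2} = 0.212163 + (0.212163 − 0.212792)/15 = 0.212121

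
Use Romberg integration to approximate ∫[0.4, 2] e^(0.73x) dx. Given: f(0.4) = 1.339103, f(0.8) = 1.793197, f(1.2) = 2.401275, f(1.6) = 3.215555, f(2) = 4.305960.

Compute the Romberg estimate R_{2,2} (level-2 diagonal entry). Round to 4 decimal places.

R_{0,0} (trapezoid, 1 panel, h=1.6000): 4.516050
R_{1,0} (trapezoid, 2 panels, h=0.8000): 4.179045
R_{2,0} (trapezoid, 4 panels, h=0.4000): 4.093023
R_{1,1} = 4.179045 + (4.179045 − 4.516050)/3 = 4.066710
R_{2,1} = 4.093023 + (4.093023 − 4.179045)/3 = 4.064349
R_{2,2} = 4.064349 + (4.064349 − 4.066710)/15 = 4.064192

4.0642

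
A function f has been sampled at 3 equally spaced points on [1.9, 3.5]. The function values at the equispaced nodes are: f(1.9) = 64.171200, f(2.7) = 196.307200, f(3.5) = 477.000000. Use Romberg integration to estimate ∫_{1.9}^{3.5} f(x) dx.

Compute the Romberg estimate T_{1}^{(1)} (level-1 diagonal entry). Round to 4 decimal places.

T_{0}^{(0)} (trapezoid, 1 panel, h=1.6000): 432.936960
T_{1}^{(0)} (trapezoid, 2 panels, h=0.8000): 373.514240
T_{1}^{(1)} = 373.514240 + (373.514240 − 432.936960)/3 = 353.706667

353.7067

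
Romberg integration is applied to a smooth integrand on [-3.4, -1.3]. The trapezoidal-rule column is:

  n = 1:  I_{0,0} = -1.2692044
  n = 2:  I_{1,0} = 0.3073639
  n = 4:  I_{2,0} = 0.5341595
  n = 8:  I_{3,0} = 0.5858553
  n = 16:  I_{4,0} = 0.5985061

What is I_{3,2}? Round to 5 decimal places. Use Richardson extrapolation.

0.60264

Richardson extrapolation on the trapezoidal column (denominator 4−1=3):
I_{2,1} = 0.5341595 + (0.5341595 − 0.3073639)/3 = 0.6097580
I_{3,1} = (4·0.5858553 − 0.5341595) / 3 = 0.6030872
I_{3,2} = (16·0.6030872 − 0.6097580) / 15 = 0.6026425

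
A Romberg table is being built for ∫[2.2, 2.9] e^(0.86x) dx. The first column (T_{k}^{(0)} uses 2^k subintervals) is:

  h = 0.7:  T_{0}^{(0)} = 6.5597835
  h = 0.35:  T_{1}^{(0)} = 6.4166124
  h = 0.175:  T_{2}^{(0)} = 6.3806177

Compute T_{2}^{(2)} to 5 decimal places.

6.36860

Richardson extrapolation on the trapezoidal column (denominator 4−1=3):
T_{1}^{(1)} = 6.4166124 + (6.4166124 − 6.5597835)/3 = 6.3688887
T_{2}^{(1)} = 6.3806177 + (6.3806177 − 6.4166124)/3 = 6.3686195
T_{2}^{(2)} = (16·6.3686195 − 6.3688887) / 15 = 6.3686016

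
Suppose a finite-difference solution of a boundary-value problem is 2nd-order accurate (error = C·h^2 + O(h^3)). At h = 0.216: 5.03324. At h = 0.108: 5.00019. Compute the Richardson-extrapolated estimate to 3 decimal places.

4.989

Extrapolated value = (4·A(h/2) − A(h)) / (4 − 1)
= (4·5.00019 − 5.03324) / 3
= 14.96752 / 3 = 4.98917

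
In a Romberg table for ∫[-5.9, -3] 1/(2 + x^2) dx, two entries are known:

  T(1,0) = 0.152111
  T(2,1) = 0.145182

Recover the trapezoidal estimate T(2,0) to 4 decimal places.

0.1469

From T(2,1) = (4·T(2,0) − T(1,0))/3, solve for T(2,0):
4·T(2,0) = 3·0.145182 + 0.152111 = 0.587657
T(2,0) = 0.146914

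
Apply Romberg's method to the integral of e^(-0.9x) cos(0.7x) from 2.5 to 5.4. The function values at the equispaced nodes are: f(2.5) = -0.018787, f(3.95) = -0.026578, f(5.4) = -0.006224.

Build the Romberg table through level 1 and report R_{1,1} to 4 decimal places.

-0.0635

R_{0,0} (trapezoid, 1 panel, h=2.9000): -0.036266
R_{1,0} (trapezoid, 2 panels, h=1.4500): -0.056671
R_{1,1} = -0.056671 + (-0.056671 − (-0.036266))/3 = -0.063473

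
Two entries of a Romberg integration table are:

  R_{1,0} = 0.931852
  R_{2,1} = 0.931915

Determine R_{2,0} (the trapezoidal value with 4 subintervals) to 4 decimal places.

From R_{2,1} = (4·R_{2,0} − R_{1,0})/3, solve for R_{2,0}:
4·R_{2,0} = 3·0.931915 + 0.931852 = 3.727597
R_{2,0} = 0.931899

0.9319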